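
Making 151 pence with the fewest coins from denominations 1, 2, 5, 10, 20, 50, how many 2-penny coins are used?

151 = 3×50 + 1×1
Count of 2: 0

0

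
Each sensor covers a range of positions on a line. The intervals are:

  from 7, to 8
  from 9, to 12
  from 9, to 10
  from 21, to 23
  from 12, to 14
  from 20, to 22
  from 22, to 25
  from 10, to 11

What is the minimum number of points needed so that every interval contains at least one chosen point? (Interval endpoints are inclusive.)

Process intervals by earliest right end; each time one isn't hit yet, stab at its right endpoint.
By right end: [7,8]  [9,10]  [10,11]  [9,12]  [12,14]  [20,22]  [21,23]  [22,25]
[7,8] uncovered → point at 8; [9,10] uncovered → point at 10; [12,14] uncovered → point at 14; [20,22] uncovered → point at 22.
Points: 8, 10, 14, 22 (4 total).

4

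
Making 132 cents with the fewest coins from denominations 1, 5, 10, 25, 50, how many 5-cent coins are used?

1

Use the largest denomination that fits, subtract, and repeat.
132 − 2×50→32 − 1×25→7 − 1×5→2 − 2×1→0
Count of 5: 1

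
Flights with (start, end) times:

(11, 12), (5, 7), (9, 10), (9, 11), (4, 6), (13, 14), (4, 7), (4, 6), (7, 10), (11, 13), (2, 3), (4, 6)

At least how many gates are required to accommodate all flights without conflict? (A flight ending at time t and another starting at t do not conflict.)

5

starts: [2, 4, 4, 4, 4, 5, 7, 9, 9, 11, 11, 13]
ends:   [3, 6, 6, 6, 7, 7, 10, 10, 11, 12, 13, 14]
s2→1 e3→0 s4→1 s4→2 s4→3 s4→4 s5→5  — peak 5.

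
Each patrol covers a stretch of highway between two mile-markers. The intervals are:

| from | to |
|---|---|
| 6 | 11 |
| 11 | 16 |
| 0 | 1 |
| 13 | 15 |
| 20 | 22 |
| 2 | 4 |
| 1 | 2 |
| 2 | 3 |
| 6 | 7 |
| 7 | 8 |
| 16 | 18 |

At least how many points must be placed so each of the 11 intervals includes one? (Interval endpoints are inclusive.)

6

Sorted: [0,1] [1,2] [2,3] [2,4] [6,7] [7,8] [6,11] [13,15] [11,16] [16,18] [20,22]
{[0,1],[1,2]} hit by 1; {[2,3],[2,4]} hit by 3; {[6,7],[7,8],[6,11]} hit by 7; {[13,15],[11,16]} hit by 15; {[16,18]} hit by 18; {[20,22]} hit by 22.
Points: 1, 3, 7, 15, 18, 22 (6 total).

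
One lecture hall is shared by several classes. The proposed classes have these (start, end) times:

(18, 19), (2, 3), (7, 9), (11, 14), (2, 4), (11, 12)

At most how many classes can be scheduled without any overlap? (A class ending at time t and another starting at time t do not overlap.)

4

By end time: (2,3), (2,4), (7,9), (11,12), (11,14), (18,19).
Pick (2,3); next start ≥ 3 → (7,9); next start ≥ 9 → (11,12); next start ≥ 12 → (18,19).
Selected 4 classes.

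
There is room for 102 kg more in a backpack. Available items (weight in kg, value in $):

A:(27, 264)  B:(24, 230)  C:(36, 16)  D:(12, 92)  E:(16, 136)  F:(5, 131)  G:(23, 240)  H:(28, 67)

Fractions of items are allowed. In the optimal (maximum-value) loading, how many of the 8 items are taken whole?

5

Sort by value per unit weight and fill in that order.
Order: F (131/5=26.20) > G (240/23=10.43) > A (264/27=9.78) > B (230/24=9.58) > E (136/16=8.50) > D (92/12=7.67) > H (67/28=2.39) > C (16/36=0.44)
Fill: take F (5 @ 131) → take G (23 @ 240) → take A (27 @ 264) → take B (24 @ 230) → take E (16 @ 136) → take 7/12 of D → 53.67; 102/102 used.
5 item(s) taken whole; one partial (take 7/12 of D).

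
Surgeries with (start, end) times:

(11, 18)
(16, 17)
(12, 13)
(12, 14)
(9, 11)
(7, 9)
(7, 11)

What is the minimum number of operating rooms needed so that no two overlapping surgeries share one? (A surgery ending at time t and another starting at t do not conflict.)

Events (time:±→running): 7:+→1 7:+→2 9:-→1 9:+→2 11:-→1 11:-→0 11:+→1 12:+→2 12:+→3 … peak 3.

3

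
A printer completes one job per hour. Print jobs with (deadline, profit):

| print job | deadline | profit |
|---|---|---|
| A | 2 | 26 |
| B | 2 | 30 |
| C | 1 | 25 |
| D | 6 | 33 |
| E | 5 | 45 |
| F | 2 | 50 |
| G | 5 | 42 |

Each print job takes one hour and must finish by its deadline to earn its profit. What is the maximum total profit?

200

Profit order: F=50 E=45 G=42 D=33 B=30 A=26 C=25
Assign: F→slot 2, E→slot 5, G→slot 4, D→slot 6, B→slot 1, A skipped, C skipped.
Slots: [1:B] [2:F] [4:G] [5:E] [6:D]
Profit = 30 + 50 + 42 + 45 + 33 = 200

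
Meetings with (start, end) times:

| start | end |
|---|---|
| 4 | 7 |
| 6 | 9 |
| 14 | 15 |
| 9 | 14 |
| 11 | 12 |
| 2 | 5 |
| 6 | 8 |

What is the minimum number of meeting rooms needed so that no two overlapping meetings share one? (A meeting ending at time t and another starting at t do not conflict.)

3

The answer is the maximum number of intervals overlapping at any instant.
starts: [2, 4, 6, 6, 9, 11, 14]
ends:   [5, 7, 8, 9, 12, 14, 15]
s2→1 s4→2 e5→1 s6→2 s6→3  — peak 3.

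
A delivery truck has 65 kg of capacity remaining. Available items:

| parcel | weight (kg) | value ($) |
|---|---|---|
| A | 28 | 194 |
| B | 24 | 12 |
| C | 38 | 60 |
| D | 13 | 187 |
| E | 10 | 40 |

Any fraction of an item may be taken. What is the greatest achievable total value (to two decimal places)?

443.11

Sort by value per unit weight and fill in that order.
Order: D (187/13=14.38) > A (194/28=6.93) > E (40/10=4.00) > C (60/38=1.58) > B (12/24=0.50)
Fill: take D (13 @ 187) → take A (28 @ 194) → take E (10 @ 40) → take 14/38 of C → 22.11; 65/65 used.
Total value = 443.11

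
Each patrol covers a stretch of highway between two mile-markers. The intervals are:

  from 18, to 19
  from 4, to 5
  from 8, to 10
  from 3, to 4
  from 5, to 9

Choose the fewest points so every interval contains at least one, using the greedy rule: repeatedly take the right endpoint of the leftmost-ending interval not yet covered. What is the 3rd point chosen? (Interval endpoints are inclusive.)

By right end: [3,4]  [4,5]  [5,9]  [8,10]  [18,19]
[3,4] uncovered → point at 4; [5,9] uncovered → point at 9; [18,19] uncovered → point at 19.
Points: 4, 9, 19 (3 total).

19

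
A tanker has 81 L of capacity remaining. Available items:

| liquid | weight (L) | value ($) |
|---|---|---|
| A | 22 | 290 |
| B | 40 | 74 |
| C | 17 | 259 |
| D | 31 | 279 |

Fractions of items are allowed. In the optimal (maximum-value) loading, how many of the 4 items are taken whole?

3

Sort by value per unit weight and fill in that order.
Ratios (sorted): C 15.24, A 13.18, D 9.00, B 1.85
take C (17 @ 259); take A (22 @ 290); take D (31 @ 279); take 11/40 of B → 20.35. Capacity used 81/81.
3 item(s) taken whole; one partial (take 11/40 of B).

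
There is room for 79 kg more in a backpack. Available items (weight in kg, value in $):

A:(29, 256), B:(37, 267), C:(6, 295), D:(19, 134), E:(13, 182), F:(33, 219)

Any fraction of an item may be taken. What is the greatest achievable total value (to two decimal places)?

956.70

Sort by value per unit weight and fill in that order.
Ratios (sorted): C 49.17, E 14.00, A 8.83, B 7.22, D 7.05, F 6.64
take C (6 @ 295); take E (13 @ 182); take A (29 @ 256); take 31/37 of B → 223.70. Capacity used 79/79.
Total value = 956.70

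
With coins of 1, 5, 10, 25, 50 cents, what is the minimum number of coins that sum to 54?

5

54 = 1×50 + 4×1
Total coins = 1 + 4 = 5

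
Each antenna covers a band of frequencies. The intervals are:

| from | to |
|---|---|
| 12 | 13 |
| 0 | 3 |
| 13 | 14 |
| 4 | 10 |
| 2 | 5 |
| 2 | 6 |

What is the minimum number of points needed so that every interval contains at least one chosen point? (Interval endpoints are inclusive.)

Process intervals by earliest right end; each time one isn't hit yet, stab at its right endpoint.
By right end: [0,3]  [2,5]  [2,6]  [4,10]  [12,13]  [13,14]
[0,3] uncovered → point at 3; [4,10] uncovered → point at 10; [12,13] uncovered → point at 13.
Points: 3, 10, 13 (3 total).

3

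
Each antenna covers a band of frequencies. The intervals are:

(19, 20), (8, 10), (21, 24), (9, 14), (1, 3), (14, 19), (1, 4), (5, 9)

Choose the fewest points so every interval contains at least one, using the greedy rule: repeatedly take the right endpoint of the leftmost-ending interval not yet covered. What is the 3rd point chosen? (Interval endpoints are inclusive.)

Sorted: [1,3] [1,4] [5,9] [8,10] [9,14] [14,19] [19,20] [21,24]
{[1,3],[1,4]} hit by 3; {[5,9],[8,10],[9,14]} hit by 9; {[14,19],[19,20]} hit by 19; {[21,24]} hit by 24.
Points: 3, 9, 19, 24 (4 total).

19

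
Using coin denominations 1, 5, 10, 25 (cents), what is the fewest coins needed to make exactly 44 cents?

7

44 − 1×25→19 − 1×10→9 − 1×5→4 − 4×1→0
Total coins = 1 + 1 + 1 + 4 = 7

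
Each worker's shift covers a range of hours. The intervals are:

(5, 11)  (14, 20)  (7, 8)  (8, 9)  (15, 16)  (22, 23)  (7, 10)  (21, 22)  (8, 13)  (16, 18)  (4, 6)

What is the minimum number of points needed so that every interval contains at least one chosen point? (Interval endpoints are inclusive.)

4

By right end: [4,6]  [7,8]  [8,9]  [7,10]  [5,11]  [8,13]  [15,16]  [16,18]  [14,20]  [21,22]  [22,23]
[4,6] uncovered → point at 6; [7,8] uncovered → point at 8; [15,16] uncovered → point at 16; [21,22] uncovered → point at 22.
Points: 6, 8, 16, 22 (4 total).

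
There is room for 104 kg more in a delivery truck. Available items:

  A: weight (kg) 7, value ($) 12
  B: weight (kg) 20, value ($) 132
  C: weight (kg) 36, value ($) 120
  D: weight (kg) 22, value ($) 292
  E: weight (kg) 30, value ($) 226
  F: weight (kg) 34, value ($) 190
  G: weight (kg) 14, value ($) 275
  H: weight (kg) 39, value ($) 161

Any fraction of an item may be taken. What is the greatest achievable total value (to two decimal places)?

Sort by value per unit weight and fill in that order.
Order: G (275/14=19.64) > D (292/22=13.27) > E (226/30=7.53) > B (132/20=6.60) > F (190/34=5.59) > H (161/39=4.13) > C (120/36=3.33) > A (12/7=1.71)
Fill: take G (14 @ 275) → take D (22 @ 292) → take E (30 @ 226) → take B (20 @ 132) → take 18/34 of F → 100.59; 104/104 used.
Total value = 1025.59

1025.59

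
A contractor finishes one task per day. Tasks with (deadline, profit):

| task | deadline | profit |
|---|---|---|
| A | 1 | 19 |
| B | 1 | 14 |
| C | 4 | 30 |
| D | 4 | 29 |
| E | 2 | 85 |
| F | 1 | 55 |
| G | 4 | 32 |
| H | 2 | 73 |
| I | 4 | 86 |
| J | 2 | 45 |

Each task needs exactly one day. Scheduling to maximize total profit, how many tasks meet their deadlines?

4

Take jobs in profit order; each goes to the latest open slot no later than its deadline.
By profit: I(d4,86), E(d2,85), H(d2,73), F(d1,55), J(d2,45), G(d4,32), C(d4,30), D(d4,29), A(d1,19), B(d1,14)
I→slot 4; E→slot 2; H→slot 1; F skipped; J skipped; G→slot 3; C skipped; D skipped; A skipped; B skipped.
4 of 10 scheduled.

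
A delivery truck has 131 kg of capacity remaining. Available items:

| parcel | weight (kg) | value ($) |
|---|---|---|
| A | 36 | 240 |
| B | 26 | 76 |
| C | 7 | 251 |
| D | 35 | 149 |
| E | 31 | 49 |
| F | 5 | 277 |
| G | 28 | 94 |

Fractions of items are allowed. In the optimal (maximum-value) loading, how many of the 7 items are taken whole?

5

Order: F (277/5=55.40) > C (251/7=35.86) > A (240/36=6.67) > D (149/35=4.26) > G (94/28=3.36) > B (76/26=2.92) > E (49/31=1.58)
Fill: take F (5 @ 277) → take C (7 @ 251) → take A (36 @ 240) → take D (35 @ 149) → take G (28 @ 94) → take 20/26 of B → 58.46; 131/131 used.
5 item(s) taken whole; one partial (take 20/26 of B).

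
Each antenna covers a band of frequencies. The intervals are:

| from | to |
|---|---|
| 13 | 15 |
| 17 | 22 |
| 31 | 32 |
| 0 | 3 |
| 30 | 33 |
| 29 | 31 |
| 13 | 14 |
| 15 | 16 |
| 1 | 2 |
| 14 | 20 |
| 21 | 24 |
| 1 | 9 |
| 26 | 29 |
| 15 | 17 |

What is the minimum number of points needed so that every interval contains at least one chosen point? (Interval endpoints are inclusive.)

Sorted: [1,2] [0,3] [1,9] [13,14] [13,15] [15,16] [15,17] [14,20] [17,22] [21,24] [26,29] [29,31] [31,32] [30,33]
{[1,2],[0,3],[1,9]} hit by 2; {[13,14],[13,15]} hit by 14; {[15,16],[15,17],[14,20]} hit by 16; {[17,22],[21,24]} hit by 22; {[26,29],[29,31]} hit by 29; {[31,32],[30,33]} hit by 32.
Points: 2, 14, 16, 22, 29, 32 (6 total).

6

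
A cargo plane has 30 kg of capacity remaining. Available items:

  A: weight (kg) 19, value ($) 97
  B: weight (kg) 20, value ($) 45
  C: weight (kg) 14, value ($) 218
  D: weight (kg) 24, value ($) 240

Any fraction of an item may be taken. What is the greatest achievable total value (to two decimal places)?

378.00

Greedy by value/weight ratio, highest first.
Ratios (sorted): C 15.57, D 10.00, A 5.11, B 2.25
take C (14 @ 218); take 16/24 of D → 160.00. Capacity used 30/30.
Total value = 378.00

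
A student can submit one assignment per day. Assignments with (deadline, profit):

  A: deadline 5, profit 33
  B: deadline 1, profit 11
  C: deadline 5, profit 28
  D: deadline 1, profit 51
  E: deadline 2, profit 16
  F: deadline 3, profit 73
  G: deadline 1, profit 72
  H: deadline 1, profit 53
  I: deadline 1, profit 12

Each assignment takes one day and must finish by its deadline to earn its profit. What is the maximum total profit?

By profit: F(d3,73), G(d1,72), H(d1,53), D(d1,51), A(d5,33), C(d5,28), E(d2,16), I(d1,12), B(d1,11)
F→slot 3; G→slot 1; H skipped; D skipped; A→slot 5; C→slot 4; E→slot 2; I skipped; B skipped.
Profit = 72 + 16 + 73 + 28 + 33 = 222

222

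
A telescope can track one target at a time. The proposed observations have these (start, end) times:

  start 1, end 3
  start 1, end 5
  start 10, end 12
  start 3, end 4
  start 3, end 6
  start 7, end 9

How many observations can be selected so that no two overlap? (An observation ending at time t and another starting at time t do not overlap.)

By end time: (1,3), (3,4), (1,5), (3,6), (7,9), (10,12).
Pick (1,3); next start ≥ 3 → (3,4); next start ≥ 4 → (7,9); next start ≥ 9 → (10,12).
Selected 4 observations.

4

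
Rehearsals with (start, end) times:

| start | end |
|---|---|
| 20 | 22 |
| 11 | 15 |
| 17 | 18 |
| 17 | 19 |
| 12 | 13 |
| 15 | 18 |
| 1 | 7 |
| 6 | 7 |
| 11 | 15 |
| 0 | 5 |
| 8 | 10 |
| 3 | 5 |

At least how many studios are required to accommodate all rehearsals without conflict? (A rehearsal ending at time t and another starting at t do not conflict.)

3

Count concurrent intervals with a sweep; the peak is the room count.
Events (time:±→running): 0:+→1 1:+→2 3:+→3 … peak 3.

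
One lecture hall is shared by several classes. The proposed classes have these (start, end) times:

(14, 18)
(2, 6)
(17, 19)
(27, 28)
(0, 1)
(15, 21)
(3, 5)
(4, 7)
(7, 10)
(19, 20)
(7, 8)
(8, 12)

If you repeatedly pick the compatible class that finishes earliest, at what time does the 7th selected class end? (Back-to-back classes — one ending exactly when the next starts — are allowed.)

Sort by end time and greedily take each interval whose start is ≥ the last chosen end.
Sorted by end: (0,1)  (3,5)  (2,6)  (4,7)  (7,8)  (7,10)  (8,12)  (14,18)  (17,19)  (19,20)  (15,21)  (27,28)
take (0,1); take (3,5); take (7,8); skip (7,10); take (8,12); take (14,18); take (19,20); skip (15,21); take (27,28).
Selected: (0,1) (3,5) (7,8) (8,12) (14,18) (19,20) (27,28)

28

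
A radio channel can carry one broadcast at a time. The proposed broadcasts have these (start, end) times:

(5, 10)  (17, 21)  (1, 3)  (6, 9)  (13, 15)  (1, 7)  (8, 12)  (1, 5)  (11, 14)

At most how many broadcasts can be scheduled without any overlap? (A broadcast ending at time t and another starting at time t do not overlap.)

4

By end time: (1,3), (1,5), (1,7), (6,9), (5,10), (8,12), (11,14), (13,15), (17,21).
Pick (1,3); next start ≥ 3 → (6,9); next start ≥ 9 → (11,14); next start ≥ 14 → (17,21).
Selected 4 broadcasts.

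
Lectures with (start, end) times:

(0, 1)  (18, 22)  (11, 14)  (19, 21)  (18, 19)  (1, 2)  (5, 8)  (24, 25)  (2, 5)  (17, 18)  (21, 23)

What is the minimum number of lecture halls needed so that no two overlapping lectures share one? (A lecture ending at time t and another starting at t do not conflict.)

starts: [0, 1, 2, 5, 11, 17, 18, 18, 19, 21, 24]
ends:   [1, 2, 5, 8, 14, 18, 19, 21, 22, 23, 25]
s0→1 e1→0 s1→1 e2→0 s2→1 e5→0 s5→1 e8→0 s11→1 e14→0 s17→1 e18→0 s18→1 s18→2  — peak 2.

2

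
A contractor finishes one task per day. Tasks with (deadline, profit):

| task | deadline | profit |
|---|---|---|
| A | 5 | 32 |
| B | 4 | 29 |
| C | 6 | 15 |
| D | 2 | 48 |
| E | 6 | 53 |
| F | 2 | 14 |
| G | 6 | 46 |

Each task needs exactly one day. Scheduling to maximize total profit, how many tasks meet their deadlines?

6

Sort by profit descending; place each in the latest free slot ≤ its deadline.
By profit: E(d6,53), D(d2,48), G(d6,46), A(d5,32), B(d4,29), C(d6,15), F(d2,14)
E→slot 6; D→slot 2; G→slot 5; A→slot 4; B→slot 3; C→slot 1; F skipped.
6 of 7 scheduled.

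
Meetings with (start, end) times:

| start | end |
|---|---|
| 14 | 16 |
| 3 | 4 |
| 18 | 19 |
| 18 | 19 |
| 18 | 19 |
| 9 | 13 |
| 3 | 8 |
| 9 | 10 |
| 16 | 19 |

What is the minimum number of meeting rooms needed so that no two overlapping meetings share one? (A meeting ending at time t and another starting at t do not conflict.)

starts: [3, 3, 9, 9, 14, 16, 18, 18, 18]
ends:   [4, 8, 10, 13, 16, 19, 19, 19, 19]
s3→1 s3→2 e4→1 e8→0 s9→1 s9→2 e10→1 e13→0 s14→1 e16→0 s16→1 s18→2 s18→3 s18→4  — peak 4.

4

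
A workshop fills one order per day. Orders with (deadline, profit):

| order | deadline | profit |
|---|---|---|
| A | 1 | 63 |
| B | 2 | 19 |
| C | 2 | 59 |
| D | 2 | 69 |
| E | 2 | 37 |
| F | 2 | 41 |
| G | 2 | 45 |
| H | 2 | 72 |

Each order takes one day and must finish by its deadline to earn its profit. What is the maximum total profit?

Take jobs in profit order; each goes to the latest open slot no later than its deadline.
By profit: H(d2,72), D(d2,69), A(d1,63), C(d2,59), G(d2,45), F(d2,41), E(d2,37), B(d2,19)
H→slot 2; D→slot 1; A skipped; C skipped; G skipped; F skipped; E skipped; B skipped.
Profit = 69 + 72 = 141

141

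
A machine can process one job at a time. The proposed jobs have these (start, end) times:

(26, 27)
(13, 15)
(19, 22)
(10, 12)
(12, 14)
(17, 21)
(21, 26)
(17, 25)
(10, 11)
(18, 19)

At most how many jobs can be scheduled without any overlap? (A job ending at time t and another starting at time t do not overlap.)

Sort by end time and greedily take each interval whose start is ≥ the last chosen end.
Sorted by end: (10,11)  (10,12)  (12,14)  (13,15)  (18,19)  (17,21)  (19,22)  (17,25)  (21,26)  (26,27)
take (10,11); take (12,14); take (18,19); take (19,22); skip (17,25); skip (21,26); take (26,27).
Selected 5 jobs.

5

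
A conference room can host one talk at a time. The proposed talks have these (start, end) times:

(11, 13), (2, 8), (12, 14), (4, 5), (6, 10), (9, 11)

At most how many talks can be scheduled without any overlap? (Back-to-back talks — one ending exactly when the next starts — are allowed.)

Greedy by earliest finish: after sorting by end time, pick each interval compatible with the last pick.
By end time: (4,5), (2,8), (6,10), (9,11), (11,13), (12,14).
Pick (4,5); next start ≥ 5 → (6,10); next start ≥ 10 → (11,13).
Selected 3 talks.

3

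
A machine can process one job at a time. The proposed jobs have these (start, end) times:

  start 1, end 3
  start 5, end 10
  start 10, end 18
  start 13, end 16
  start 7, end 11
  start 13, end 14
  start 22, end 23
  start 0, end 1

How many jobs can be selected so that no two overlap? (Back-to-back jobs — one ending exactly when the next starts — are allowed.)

5

Greedy by earliest finish: after sorting by end time, pick each interval compatible with the last pick.
Sorted by end: (0,1)  (1,3)  (5,10)  (7,11)  (13,14)  (13,16)  (10,18)  (22,23)
take (0,1); take (1,3); take (5,10); take (13,14); take (22,23).
Selected 5 jobs.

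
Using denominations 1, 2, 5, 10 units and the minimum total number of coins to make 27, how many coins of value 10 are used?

Use the largest denomination that fits, subtract, and repeat.
27 = 2×10 + 1×5 + 1×2
Count of 10: 2

2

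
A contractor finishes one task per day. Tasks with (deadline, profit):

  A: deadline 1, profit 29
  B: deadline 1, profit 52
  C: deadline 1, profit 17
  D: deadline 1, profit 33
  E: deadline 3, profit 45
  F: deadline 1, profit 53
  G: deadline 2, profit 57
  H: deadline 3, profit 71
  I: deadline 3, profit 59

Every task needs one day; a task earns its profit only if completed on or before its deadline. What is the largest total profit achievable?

Take jobs in profit order; each goes to the latest open slot no later than its deadline.
By profit: H(d3,71), I(d3,59), G(d2,57), F(d1,53), B(d1,52), E(d3,45), D(d1,33), A(d1,29), C(d1,17)
H→slot 3; I→slot 2; G→slot 1; F skipped; B skipped; E skipped; D skipped; A skipped; C skipped.
Profit = 57 + 59 + 71 = 187

187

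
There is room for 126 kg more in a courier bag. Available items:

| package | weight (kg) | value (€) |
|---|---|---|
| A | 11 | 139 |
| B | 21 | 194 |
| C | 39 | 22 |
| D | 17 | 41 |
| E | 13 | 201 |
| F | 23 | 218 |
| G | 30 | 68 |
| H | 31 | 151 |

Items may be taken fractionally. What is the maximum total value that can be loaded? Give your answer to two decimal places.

966.67

Greedy by value/weight ratio, highest first.
Ratios (sorted): E 15.46, A 12.64, F 9.48, B 9.24, H 4.87, D 2.41, G 2.27, C 0.56
take E (13 @ 201); take A (11 @ 139); take F (23 @ 218); take B (21 @ 194); take H (31 @ 151); take D (17 @ 41); take 10/30 of G → 22.67. Capacity used 126/126.
Total value = 966.67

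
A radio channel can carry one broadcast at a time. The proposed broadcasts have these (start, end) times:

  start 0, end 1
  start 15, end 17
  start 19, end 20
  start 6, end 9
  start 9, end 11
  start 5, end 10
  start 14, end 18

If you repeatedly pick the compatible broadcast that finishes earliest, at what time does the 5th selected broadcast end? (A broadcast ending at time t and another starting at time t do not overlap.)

By end time: (0,1), (6,9), (5,10), (9,11), (15,17), (14,18), (19,20).
Pick (0,1); next start ≥ 1 → (6,9); next start ≥ 9 → (9,11); next start ≥ 11 → (15,17); next start ≥ 17 → (19,20).
Selected: (0,1) (6,9) (9,11) (15,17) (19,20)

20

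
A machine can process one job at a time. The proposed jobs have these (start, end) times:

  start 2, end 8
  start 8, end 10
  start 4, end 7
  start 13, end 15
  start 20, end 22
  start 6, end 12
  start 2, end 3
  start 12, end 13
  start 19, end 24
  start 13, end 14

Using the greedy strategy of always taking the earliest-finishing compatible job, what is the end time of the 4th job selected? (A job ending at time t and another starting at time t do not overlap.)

13

Order by finish time; keep every interval that doesn't clash with the previous kept one.
By end time: (2,3), (4,7), (2,8), (8,10), (6,12), (12,13), (13,14), (13,15), (20,22), (19,24).
Pick (2,3); next start ≥ 3 → (4,7); next start ≥ 7 → (8,10); next start ≥ 10 → (12,13); next start ≥ 13 → (13,14); next start ≥ 14 → (20,22).
Selected: (2,3) (4,7) (8,10) (12,13) (13,14) (20,22)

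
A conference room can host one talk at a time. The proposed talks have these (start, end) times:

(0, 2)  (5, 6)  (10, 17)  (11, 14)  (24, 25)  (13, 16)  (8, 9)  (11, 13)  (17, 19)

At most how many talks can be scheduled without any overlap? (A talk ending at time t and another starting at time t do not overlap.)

7

Sorted by end: (0,2)  (5,6)  (8,9)  (11,13)  (11,14)  (13,16)  (10,17)  (17,19)  (24,25)
take (0,2); take (5,6); take (8,9); take (11,13); take (13,16); take (17,19); take (24,25).
Selected 7 talks.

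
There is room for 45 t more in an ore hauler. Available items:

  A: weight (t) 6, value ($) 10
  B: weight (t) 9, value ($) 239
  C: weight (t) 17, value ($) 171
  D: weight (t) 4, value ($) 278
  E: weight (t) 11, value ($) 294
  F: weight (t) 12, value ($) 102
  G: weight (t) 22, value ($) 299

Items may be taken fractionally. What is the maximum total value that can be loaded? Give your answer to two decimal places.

Order: D (278/4=69.50) > E (294/11=26.73) > B (239/9=26.56) > G (299/22=13.59) > C (171/17=10.06) > F (102/12=8.50) > A (10/6=1.67)
Fill: take D (4 @ 278) → take E (11 @ 294) → take B (9 @ 239) → take 21/22 of G → 285.41; 45/45 used.
Total value = 1096.41

1096.41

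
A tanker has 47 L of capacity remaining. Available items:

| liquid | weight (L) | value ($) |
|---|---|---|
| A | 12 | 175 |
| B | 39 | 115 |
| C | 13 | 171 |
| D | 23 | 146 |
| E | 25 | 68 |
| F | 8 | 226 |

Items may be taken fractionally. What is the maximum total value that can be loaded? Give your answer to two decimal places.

Sort by value per unit weight and fill in that order.
Order: F (226/8=28.25) > A (175/12=14.58) > C (171/13=13.15) > D (146/23=6.35) > B (115/39=2.95) > E (68/25=2.72)
Fill: take F (8 @ 226) → take A (12 @ 175) → take C (13 @ 171) → take 14/23 of D → 88.87; 47/47 used.
Total value = 660.87

660.87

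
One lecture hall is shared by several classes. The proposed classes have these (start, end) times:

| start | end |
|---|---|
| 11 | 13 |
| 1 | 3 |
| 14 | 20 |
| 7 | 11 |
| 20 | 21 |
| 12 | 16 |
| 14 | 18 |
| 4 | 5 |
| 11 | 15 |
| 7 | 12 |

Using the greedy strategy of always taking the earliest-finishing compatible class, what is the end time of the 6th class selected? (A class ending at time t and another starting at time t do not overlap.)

Order by finish time; keep every interval that doesn't clash with the previous kept one.
By end time: (1,3), (4,5), (7,11), (7,12), (11,13), (11,15), (12,16), (14,18), (14,20), (20,21).
Pick (1,3); next start ≥ 3 → (4,5); next start ≥ 5 → (7,11); next start ≥ 11 → (11,13); next start ≥ 13 → (14,18); next start ≥ 18 → (20,21).
Selected: (1,3) (4,5) (7,11) (11,13) (14,18) (20,21)

21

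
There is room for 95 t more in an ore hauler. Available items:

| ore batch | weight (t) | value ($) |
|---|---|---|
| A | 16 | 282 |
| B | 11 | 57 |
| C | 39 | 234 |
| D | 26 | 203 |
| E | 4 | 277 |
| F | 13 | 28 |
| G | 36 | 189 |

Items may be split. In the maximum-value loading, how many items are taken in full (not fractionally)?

Order: E (277/4=69.25) > A (282/16=17.62) > D (203/26=7.81) > C (234/39=6.00) > G (189/36=5.25) > B (57/11=5.18) > F (28/13=2.15)
Fill: take E (4 @ 277) → take A (16 @ 282) → take D (26 @ 203) → take C (39 @ 234) → take 10/36 of G → 52.50; 95/95 used.
4 item(s) taken whole; one partial (take 10/36 of G).

4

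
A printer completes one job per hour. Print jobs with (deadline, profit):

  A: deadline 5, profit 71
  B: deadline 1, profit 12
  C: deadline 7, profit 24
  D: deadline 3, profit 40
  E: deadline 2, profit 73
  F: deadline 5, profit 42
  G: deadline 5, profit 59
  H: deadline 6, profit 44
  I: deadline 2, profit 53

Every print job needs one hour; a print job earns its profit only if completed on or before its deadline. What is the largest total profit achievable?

366

Profit order: E=73 A=71 G=59 I=53 H=44 F=42 D=40 C=24 B=12
Assign: E→slot 2, A→slot 5, G→slot 4, I→slot 1, H→slot 6, F→slot 3, D skipped, C→slot 7, B skipped.
Slots: [1:I] [2:E] [3:F] [4:G] [5:A] [6:H] [7:C]
Profit = 53 + 73 + 42 + 59 + 71 + 44 + 24 = 366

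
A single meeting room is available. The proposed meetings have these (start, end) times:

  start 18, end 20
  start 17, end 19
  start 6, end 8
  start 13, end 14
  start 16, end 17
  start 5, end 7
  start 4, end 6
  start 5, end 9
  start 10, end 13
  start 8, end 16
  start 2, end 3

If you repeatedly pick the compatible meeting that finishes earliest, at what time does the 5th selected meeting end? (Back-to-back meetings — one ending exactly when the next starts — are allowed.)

14

Sort by end time and greedily take each interval whose start is ≥ the last chosen end.
By end time: (2,3), (4,6), (5,7), (6,8), (5,9), (10,13), (13,14), (8,16), (16,17), (17,19), (18,20).
Pick (2,3); next start ≥ 3 → (4,6); next start ≥ 6 → (6,8); next start ≥ 8 → (10,13); next start ≥ 13 → (13,14); next start ≥ 14 → (16,17); next start ≥ 17 → (17,19).
Selected: (2,3) (4,6) (6,8) (10,13) (13,14) (16,17) (17,19)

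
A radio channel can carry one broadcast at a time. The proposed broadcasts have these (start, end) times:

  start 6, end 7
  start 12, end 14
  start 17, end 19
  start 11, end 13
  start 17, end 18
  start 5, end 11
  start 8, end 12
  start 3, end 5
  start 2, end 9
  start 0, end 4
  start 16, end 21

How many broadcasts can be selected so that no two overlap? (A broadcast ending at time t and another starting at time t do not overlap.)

Sorted by end: (0,4)  (3,5)  (6,7)  (2,9)  (5,11)  (8,12)  (11,13)  (12,14)  (17,18)  (17,19)  (16,21)
take (0,4); take (6,7); skip (2,9); take (8,12); take (12,14); take (17,18).
Selected 5 broadcasts.

5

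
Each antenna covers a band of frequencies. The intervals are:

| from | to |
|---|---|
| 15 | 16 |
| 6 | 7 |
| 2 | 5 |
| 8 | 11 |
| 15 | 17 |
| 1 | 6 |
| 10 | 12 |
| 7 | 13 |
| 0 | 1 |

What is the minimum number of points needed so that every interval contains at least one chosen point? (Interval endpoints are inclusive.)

5

Process intervals by earliest right end; each time one isn't hit yet, stab at its right endpoint.
By right end: [0,1]  [2,5]  [1,6]  [6,7]  [8,11]  [10,12]  [7,13]  [15,16]  [15,17]
[0,1] uncovered → point at 1; [2,5] uncovered → point at 5; [6,7] uncovered → point at 7; [8,11] uncovered → point at 11; [15,16] uncovered → point at 16.
Points: 1, 5, 7, 11, 16 (5 total).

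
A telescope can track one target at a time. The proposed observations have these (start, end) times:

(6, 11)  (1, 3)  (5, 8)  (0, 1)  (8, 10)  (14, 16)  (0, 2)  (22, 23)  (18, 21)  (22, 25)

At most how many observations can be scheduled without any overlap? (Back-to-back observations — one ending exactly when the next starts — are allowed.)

Sorted by end: (0,1)  (0,2)  (1,3)  (5,8)  (8,10)  (6,11)  (14,16)  (18,21)  (22,23)  (22,25)
take (0,1); take (1,3); take (5,8); take (8,10); skip (6,11); take (14,16); take (18,21); take (22,23); skip (22,25).
Selected 7 observations.

7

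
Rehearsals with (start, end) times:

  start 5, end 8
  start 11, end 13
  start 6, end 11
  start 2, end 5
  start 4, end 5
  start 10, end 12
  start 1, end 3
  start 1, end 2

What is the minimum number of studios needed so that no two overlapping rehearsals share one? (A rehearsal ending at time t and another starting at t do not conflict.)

starts: [1, 1, 2, 4, 5, 6, 10, 11]
ends:   [2, 3, 5, 5, 8, 11, 12, 13]
s1→1 s1→2  — peak 2.

2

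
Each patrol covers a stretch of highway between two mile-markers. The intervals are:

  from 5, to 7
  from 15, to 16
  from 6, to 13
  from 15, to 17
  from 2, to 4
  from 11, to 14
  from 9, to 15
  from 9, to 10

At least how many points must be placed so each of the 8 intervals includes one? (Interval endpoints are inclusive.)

5

Process intervals by earliest right end; each time one isn't hit yet, stab at its right endpoint.
Sorted: [2,4] [5,7] [9,10] [6,13] [11,14] [9,15] [15,16] [15,17]
{[2,4]} hit by 4; {[5,7]} hit by 7; {[9,10],[6,13]} hit by 10; {[11,14],[9,15]} hit by 14; {[15,16],[15,17]} hit by 16.
Points: 4, 7, 10, 14, 16 (5 total).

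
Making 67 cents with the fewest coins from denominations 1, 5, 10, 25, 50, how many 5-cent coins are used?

Greedy: take as many of the largest coin as possible, then repeat with the remainder.
67 = 1×50 + 1×10 + 1×5 + 2×1
Count of 5: 1

1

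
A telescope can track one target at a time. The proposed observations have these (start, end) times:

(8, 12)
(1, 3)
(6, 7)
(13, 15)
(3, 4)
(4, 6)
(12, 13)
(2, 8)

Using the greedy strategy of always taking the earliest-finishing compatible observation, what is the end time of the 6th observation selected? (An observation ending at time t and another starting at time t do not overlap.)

13

Greedy by earliest finish: after sorting by end time, pick each interval compatible with the last pick.
By end time: (1,3), (3,4), (4,6), (6,7), (2,8), (8,12), (12,13), (13,15).
Pick (1,3); next start ≥ 3 → (3,4); next start ≥ 4 → (4,6); next start ≥ 6 → (6,7); next start ≥ 7 → (8,12); next start ≥ 12 → (12,13); next start ≥ 13 → (13,15).
Selected: (1,3) (3,4) (4,6) (6,7) (8,12) (12,13) (13,15)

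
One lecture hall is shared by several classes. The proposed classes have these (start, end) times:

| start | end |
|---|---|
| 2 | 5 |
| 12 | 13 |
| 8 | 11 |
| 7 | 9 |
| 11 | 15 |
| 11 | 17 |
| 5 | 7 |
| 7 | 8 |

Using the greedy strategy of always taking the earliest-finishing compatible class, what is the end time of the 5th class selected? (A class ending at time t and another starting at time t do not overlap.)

Greedy by earliest finish: after sorting by end time, pick each interval compatible with the last pick.
Sorted by end: (2,5)  (5,7)  (7,8)  (7,9)  (8,11)  (12,13)  (11,15)  (11,17)
take (2,5); take (5,7); take (7,8); skip (7,9); take (8,11); take (12,13).
Selected: (2,5) (5,7) (7,8) (8,11) (12,13)

13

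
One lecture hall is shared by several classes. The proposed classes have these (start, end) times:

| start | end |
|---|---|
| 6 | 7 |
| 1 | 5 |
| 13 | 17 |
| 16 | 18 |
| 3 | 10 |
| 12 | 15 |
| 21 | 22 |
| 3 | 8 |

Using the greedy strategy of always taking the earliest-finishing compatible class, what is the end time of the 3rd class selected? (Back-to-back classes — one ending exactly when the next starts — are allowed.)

Sort by end time and greedily take each interval whose start is ≥ the last chosen end.
By end time: (1,5), (6,7), (3,8), (3,10), (12,15), (13,17), (16,18), (21,22).
Pick (1,5); next start ≥ 5 → (6,7); next start ≥ 7 → (12,15); next start ≥ 15 → (16,18); next start ≥ 18 → (21,22).
Selected: (1,5) (6,7) (12,15) (16,18) (21,22)

15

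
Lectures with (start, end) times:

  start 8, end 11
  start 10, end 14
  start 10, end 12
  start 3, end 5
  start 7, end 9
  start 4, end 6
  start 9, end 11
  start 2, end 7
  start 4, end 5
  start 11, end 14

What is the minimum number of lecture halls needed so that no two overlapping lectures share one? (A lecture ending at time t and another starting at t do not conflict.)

4

The answer is the maximum number of intervals overlapping at any instant.
Events (time:±→running): 2:+→1 3:+→2 4:+→3 4:+→4 … peak 4.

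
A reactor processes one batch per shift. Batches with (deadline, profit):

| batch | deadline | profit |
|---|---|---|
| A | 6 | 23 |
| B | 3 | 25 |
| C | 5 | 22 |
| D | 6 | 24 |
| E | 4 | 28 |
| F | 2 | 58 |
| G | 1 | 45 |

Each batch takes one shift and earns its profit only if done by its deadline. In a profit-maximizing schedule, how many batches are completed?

6

Profit order: F=58 G=45 E=28 B=25 D=24 A=23 C=22
Assign: F→slot 2, G→slot 1, E→slot 4, B→slot 3, D→slot 6, A→slot 5, C skipped.
Slots: [1:G] [2:F] [3:B] [4:E] [5:A] [6:D]
6 of 7 scheduled.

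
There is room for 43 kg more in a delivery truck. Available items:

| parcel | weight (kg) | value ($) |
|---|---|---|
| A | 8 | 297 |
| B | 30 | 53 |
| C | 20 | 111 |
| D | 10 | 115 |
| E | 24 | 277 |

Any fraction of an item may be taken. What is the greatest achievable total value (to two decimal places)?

Sort by value per unit weight and fill in that order.
Ratios (sorted): A 37.12, E 11.54, D 11.50, C 5.55, B 1.77
take A (8 @ 297); take E (24 @ 277); take D (10 @ 115); take 1/20 of C → 5.55. Capacity used 43/43.
Total value = 694.55

694.55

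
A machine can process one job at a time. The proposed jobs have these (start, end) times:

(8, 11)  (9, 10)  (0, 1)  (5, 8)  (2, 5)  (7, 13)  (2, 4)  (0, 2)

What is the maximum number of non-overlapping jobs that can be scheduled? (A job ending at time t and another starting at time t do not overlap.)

By end time: (0,1), (0,2), (2,4), (2,5), (5,8), (9,10), (8,11), (7,13).
Pick (0,1); next start ≥ 1 → (2,4); next start ≥ 4 → (5,8); next start ≥ 8 → (9,10).
Selected 4 jobs.

4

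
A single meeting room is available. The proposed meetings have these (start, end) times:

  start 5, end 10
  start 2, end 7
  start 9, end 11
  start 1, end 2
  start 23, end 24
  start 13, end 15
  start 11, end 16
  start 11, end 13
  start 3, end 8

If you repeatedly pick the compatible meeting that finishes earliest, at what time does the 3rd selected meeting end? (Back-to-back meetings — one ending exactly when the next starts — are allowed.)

11

Order by finish time; keep every interval that doesn't clash with the previous kept one.
Sorted by end: (1,2)  (2,7)  (3,8)  (5,10)  (9,11)  (11,13)  (13,15)  (11,16)  (23,24)
take (1,2); take (2,7); skip (5,10); take (9,11); take (11,13); take (13,15); skip (11,16); take (23,24).
Selected: (1,2) (2,7) (9,11) (11,13) (13,15) (23,24)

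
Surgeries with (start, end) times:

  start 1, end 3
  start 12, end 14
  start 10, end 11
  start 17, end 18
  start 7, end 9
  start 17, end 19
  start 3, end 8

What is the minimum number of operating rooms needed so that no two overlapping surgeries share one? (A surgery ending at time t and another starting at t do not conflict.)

The answer is the maximum number of intervals overlapping at any instant.
Events (time:±→running): 1:+→1 3:-→0 3:+→1 7:+→2 … peak 2.

2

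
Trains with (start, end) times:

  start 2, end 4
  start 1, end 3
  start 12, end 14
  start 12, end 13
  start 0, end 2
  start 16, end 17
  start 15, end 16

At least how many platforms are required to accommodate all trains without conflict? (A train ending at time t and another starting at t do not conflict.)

2

starts: [0, 1, 2, 12, 12, 15, 16]
ends:   [2, 3, 4, 13, 14, 16, 17]
s0→1 s1→2  — peak 2.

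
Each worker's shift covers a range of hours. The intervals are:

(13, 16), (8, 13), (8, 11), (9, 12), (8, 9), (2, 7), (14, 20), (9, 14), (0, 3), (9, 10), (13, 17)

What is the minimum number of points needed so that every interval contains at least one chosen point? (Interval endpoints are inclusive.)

Sorted: [0,3] [2,7] [8,9] [9,10] [8,11] [9,12] [8,13] [9,14] [13,16] [13,17] [14,20]
{[0,3],[2,7]} hit by 3; {[8,9],[9,10],[8,11],[9,12],[8,13],[9,14]} hit by 9; {[13,16],[13,17],[14,20]} hit by 16.
Points: 3, 9, 16 (3 total).

3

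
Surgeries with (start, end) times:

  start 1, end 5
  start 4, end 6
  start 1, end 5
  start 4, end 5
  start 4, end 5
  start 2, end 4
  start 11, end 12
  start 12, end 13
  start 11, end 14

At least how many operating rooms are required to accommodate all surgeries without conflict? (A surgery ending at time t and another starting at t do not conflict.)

5

The answer is the maximum number of intervals overlapping at any instant.
starts: [1, 1, 2, 4, 4, 4, 11, 11, 12]
ends:   [4, 5, 5, 5, 5, 6, 12, 13, 14]
s1→1 s1→2 s2→3 e4→2 s4→3 s4→4 s4→5  — peak 5.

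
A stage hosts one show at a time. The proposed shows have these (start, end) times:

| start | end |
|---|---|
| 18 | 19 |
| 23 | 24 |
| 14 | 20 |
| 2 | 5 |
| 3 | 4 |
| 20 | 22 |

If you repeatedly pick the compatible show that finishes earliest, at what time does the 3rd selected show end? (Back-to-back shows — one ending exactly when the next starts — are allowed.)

22

By end time: (3,4), (2,5), (18,19), (14,20), (20,22), (23,24).
Pick (3,4); next start ≥ 4 → (18,19); next start ≥ 19 → (20,22); next start ≥ 22 → (23,24).
Selected: (3,4) (18,19) (20,22) (23,24)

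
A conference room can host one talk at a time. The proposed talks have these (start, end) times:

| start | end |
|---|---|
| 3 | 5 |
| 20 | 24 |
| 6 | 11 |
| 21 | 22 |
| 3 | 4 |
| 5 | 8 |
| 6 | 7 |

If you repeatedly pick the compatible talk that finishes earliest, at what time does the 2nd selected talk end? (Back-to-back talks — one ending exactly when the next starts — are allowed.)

By end time: (3,4), (3,5), (6,7), (5,8), (6,11), (21,22), (20,24).
Pick (3,4); next start ≥ 4 → (6,7); next start ≥ 7 → (21,22).
Selected: (3,4) (6,7) (21,22)

7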